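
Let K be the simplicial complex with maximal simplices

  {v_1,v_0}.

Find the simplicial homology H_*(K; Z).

H_0 = Z,  H_1 = 0.

We work with the vertex ordering v_0 < v_1. The simplices of K, each written with vertices in increasing order, are:

  0-simplices (2): [v_0], [v_1]
  1-simplices (1): [v_0,v_1]

Hence C_0 ≅ Z^2, C_1 ≅ Z^1.

∂_1: C_1 → C_0 sends each edge [p,q] (with p < q) to q − p.
This gives a 2×1 integer matrix of rank 1; reducing to Smith normal form yields diagonal entries (1).

Reading off H_k = ker ∂_k / im ∂_{k+1}:

  H_0: rank C_0 − rank ∂_1 = 2 − 1 = 1, and the invariant factors of ∂_1 are all 1, so H_0 ≅ Z.
  H_1: rank ker ∂_1 − rank ∂_2 = (1 − 1) − 0 = 0, and there is no ∂_2, so H_1 ≅ 0.

As a check, the Euler characteristic is 2 − 1 = 1, which agrees with 1 − 0 = 1.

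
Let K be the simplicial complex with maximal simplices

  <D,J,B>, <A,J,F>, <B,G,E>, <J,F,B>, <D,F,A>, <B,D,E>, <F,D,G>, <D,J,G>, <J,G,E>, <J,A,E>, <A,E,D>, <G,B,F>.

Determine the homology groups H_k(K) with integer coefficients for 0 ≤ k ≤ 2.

H_0 = Z,  H_1 = Z/2Z,  H_2 = 0.

Take the total order A < B < D < E < F < G < J on the vertex set. Then K (dimension 2) consists of the simplices:

  0-simplices (7): A, B, D, E, F, G, J
  1-simplices (18): AD, AE, AF, AJ, BD, BE, BF, BG, BJ, DE, DF, DG, DJ, EG, EJ, FG, FJ, GJ
  2-simplices (12): ADE, ADF, AEJ, AFJ, BDE, BDJ, BEG, BFG, BFJ, DFG, DGJ, EGJ

giving chain groups C_0 ≅ Z^7, C_1 ≅ Z^18, C_2 ≅ Z^12.

∂_1: C_1 → C_0 maps an edge to its endpoints' difference, ∂[p,q] = q − p.
The resulting 7×18 matrix has rank 6, and its Smith normal form has invariant factors (1,1,1,1,1,1).

The boundary map ∂_2: C_2 → C_1 sends each 2-simplex [p,q,r] to [q,r] − [p,r] + [p,q]. For instance
  ∂BFG = FG − BG + BF,
  ∂AFJ = FJ − AJ + AF.
The resulting 18×12 matrix has rank 12, and its Smith normal form has invariant factors (1,1,1,1,1,1,1,1,1,1,1,2).

Now H_k = ker ∂_k / im ∂_{k+1}, so:

  H_0: rank C_0 − rank ∂_1 = 7 − 6 = 1, and the invariant factors of ∂_1 are all 1, so H_0 = Z.
  H_1: rank ker ∂_1 − rank ∂_2 = (18 − 6) − 12 = 0, and ∂_2 has invariant factor 2 > 1, so H_1 = Z/2Z.
  H_2: rank ker ∂_2 − rank ∂_3 = (12 − 12) − 0 = 0, and there is no ∂_3, so H_2 = 0.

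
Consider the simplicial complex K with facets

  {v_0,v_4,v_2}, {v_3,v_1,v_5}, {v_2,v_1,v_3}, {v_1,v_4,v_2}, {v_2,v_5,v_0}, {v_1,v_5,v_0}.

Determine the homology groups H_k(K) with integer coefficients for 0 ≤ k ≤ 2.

H_0 = Z,  H_1 = Z,  H_2 = 0.

Fix the vertex order v_0 < v_1 < v_2 < v_3 < v_4 < v_5 and write every simplex with vertices in increasing order. Then dim K = 2 and the simplices of K are:

  0-simplices (6): [v_0], [v_1], [v_2], [v_3], [v_4], [v_5]
  1-simplices (12): [v_0,v_1], [v_0,v_2], [v_0,v_4], [v_0,v_5], [v_1,v_2], [v_1,v_3], [v_1,v_4], [v_1,v_5], [v_2,v_3], [v_2,v_4], [v_2,v_5], [v_3,v_5]
  2-simplices (6): [v_0,v_1,v_5], [v_0,v_2,v_4], [v_0,v_2,v_5], [v_1,v_2,v_3], [v_1,v_2,v_4], [v_1,v_3,v_5]

Hence C_0 ≅ Z^6, C_1 ≅ Z^12, C_2 ≅ Z^6.

The boundary map ∂_1: C_1 → C_0 maps an edge to its endpoints' difference, ∂[p,q] = q − p.
As a 6×12 matrix over Z this has rank 5, with invariant factors (1,1,1,1,1).

Boundary ∂_2: C_2 → C_1 acts by ∂[p,q,r] = [q,r] − [p,r] + [p,q]. For instance
  ∂[v_0,v_1,v_5] = [v_1,v_5] − [v_0,v_5] + [v_0,v_1],
  ∂[v_0,v_2,v_4] = [v_2,v_4] − [v_0,v_4] + [v_0,v_2].
The resulting 12×6 matrix has rank 6, and its Smith normal form has invariant factors (1,1,1,1,1,1).

Computing H_k = (kernel of ∂_k) / (image of ∂_{k+1}):

  H_0: rank C_0 − rank ∂_1 = 6 − 5 = 1, and the invariant factors of ∂_1 are all 1, so H_0 ≅ Z.
  H_1: rank ker ∂_1 − rank ∂_2 = (12 − 5) − 6 = 1, and the invariant factors of ∂_2 are all 1, so H_1 ≅ Z.
  H_2: rank ker ∂_2 − rank ∂_3 = (6 − 6) − 0 = 0, and there is no ∂_3, so H_2 ≅ 0.

As a check, the Euler characteristic is 6 − 12 + 6 = 0, which agrees with 1 − 1 + 0 = 0.
(K is a triangulation of the cylinder S^1 x I.)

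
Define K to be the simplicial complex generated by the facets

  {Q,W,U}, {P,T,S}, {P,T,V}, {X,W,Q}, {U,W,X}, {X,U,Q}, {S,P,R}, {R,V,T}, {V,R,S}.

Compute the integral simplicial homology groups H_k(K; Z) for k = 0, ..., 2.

Order the vertices as P < Q < R < S < T < U < V < W < X. Listing each simplex with vertices in this order, K has dimension 2 with simplices:

  0-simplices (9): P, Q, R, S, T, U, V, W, X
  1-simplices (16): PR, PS, PT, PV, QU, QW, QX, RS, RT, RV, ST, SV, TV, UW, UX, WX
  2-simplices (9): PRS, PST, PTV, QUW, QUX, QWX, RSV, RTV, UWX

so the chain groups are C_0 ≅ Z^9, C_1 ≅ Z^16, C_2 ≅ Z^9.

Boundary ∂_1: C_1 → C_0 sends each edge [p,q] (with p < q) to q − p. For instance
  ∂RS = S − R.
As a 9×16 matrix over Z this has rank 7, with invariant factors (1,1,1,1,1,1,1).

The boundary map ∂_2: C_2 → C_1 maps a triangle to the signed sum of its edges. For instance
  ∂RSV = SV − RV + RS,
  ∂RTV = TV − RV + RT.
As a 16×9 matrix over Z this has rank 8, with invariant factors (1,1,1,1,1,1,1,1).

From H_k ≅ ker(∂_k) / im(∂_{k+1}) we obtain:

  H_0: rank C_0 − rank ∂_1 = 9 − 7 = 2, and the invariant factors of ∂_1 are all 1, so H_0 ≅ Z^2.
  H_1: rank ker ∂_1 − rank ∂_2 = (16 − 7) − 8 = 1, and the invariant factors of ∂_2 are all 1, so H_1 ≅ Z.
  H_2: rank ker ∂_2 − rank ∂_3 = (9 − 8) − 0 = 1, and there is no ∂_3, so H_2 ≅ Z.

(K is a triangulation of the disjoint union of the Möbius band and the 2-sphere S^2.)

H_0 ≅ Z^2,  H_1 ≅ Z,  H_2 ≅ Z.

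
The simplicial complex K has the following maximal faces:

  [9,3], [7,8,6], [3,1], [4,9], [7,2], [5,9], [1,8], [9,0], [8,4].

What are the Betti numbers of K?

b_0 = 1, b_1 = 1, b_2 = 0.

Take the total order 0 < 1 < 2 < 3 < 4 < 5 < 6 < 7 < 8 < 9 on the vertex set. Then K (dimension 2) consists of the simplices:

  0-simplices (10): [0], [1], [2], [3], [4], [5], [6], [7], [8], [9]
  1-simplices (11): [0,9], [1,3], [1,8], [2,7], [3,9], [4,8], [4,9], [5,9], [6,7], [6,8], [7,8]
  2-simplices (1): [6,7,8]

Hence C_0 ≅ Z^10, C_1 ≅ Z^11, C_2 ≅ Z^1.

∂_1: C_1 → C_0 is given by ∂[p,q] = [q] − [p]. For instance
  ∂[3,9] = [9] − [3].
As a 10×11 matrix over Z this has rank 9, with invariant factors (1,1,1,1,1,1,1,1,1).

Boundary ∂_2: C_2 → C_1 acts by ∂[p,q,r] = [q,r] − [p,r] + [p,q]. For instance
  ∂[6,7,8] = [7,8] − [6,8] + [6,7].
As a 11×1 matrix over Z this has rank 1, with invariant factors (1).

Computing H_k = (kernel of ∂_k) / (image of ∂_{k+1}):

  H_0: rank C_0 − rank ∂_1 = 10 − 9 = 1, and the invariant factors of ∂_1 are all 1, so H_0 ≅ Z.
  H_1: rank ker ∂_1 − rank ∂_2 = (11 − 9) − 1 = 1, and the invariant factors of ∂_2 are all 1, so H_1 ≅ Z.
  H_2: rank ker ∂_2 − rank ∂_3 = (1 − 1) − 0 = 0, and there is no ∂_3, so H_2 ≅ 0.

Hence the Betti numbers are b_0 = 1, b_1 = 1, b_2 = 0.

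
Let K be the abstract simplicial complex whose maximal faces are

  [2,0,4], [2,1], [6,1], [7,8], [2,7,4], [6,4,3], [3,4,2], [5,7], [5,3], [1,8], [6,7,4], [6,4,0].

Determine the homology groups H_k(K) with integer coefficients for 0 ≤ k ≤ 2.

Order the vertices as 0 < 1 < 2 < 3 < 4 < 5 < 6 < 7 < 8. Listing each simplex with vertices in this order, K has dimension 2 with simplices:

  0-simplices (9): [0], [1], [2], [3], [4], [5], [6], [7], [8]
  1-simplices (17): [0,2], [0,4], [0,6], [1,2], [1,6], [1,8], [2,3], [2,4], [2,7], [3,4], [3,5], [3,6], [4,6], [4,7], [5,7], [6,7], [7,8]
  2-simplices (6): [0,2,4], [0,4,6], [2,3,4], [2,4,7], [3,4,6], [4,6,7]

so the chain groups are C_0 ≅ Z^9, C_1 ≅ Z^17, C_2 ≅ Z^6.

∂_1: C_1 → C_0 is given by ∂[p,q] = [q] − [p].
The resulting 9×17 matrix has rank 8, and its Smith normal form has invariant factors (1,1,1,1,1,1,1,1).

Boundary ∂_2: C_2 → C_1 sends each 2-simplex [p,q,r] to [q,r] − [p,r] + [p,q]. For instance
  ∂[0,2,4] = [2,4] − [0,4] + [0,2],
  ∂[2,3,4] = [3,4] − [2,4] + [2,3].
The 17×6 boundary matrix has rank 6 and Smith normal form diag(1,1,1,1,1,1).

From H_k ≅ ker(∂_k) / im(∂_{k+1}) we obtain:

  H_0: rank C_0 − rank ∂_1 = 9 − 8 = 1, and the invariant factors of ∂_1 are all 1, so H_0 = Z.
  H_1: rank ker ∂_1 − rank ∂_2 = (17 − 8) − 6 = 3, and the invariant factors of ∂_2 are all 1, so H_1 = Z^3.
  H_2: rank ker ∂_2 − rank ∂_3 = (6 − 6) − 0 = 0, and there is no ∂_3, so H_2 = 0.

H_0 = Z,  H_1 = Z^3,  H_2 = 0.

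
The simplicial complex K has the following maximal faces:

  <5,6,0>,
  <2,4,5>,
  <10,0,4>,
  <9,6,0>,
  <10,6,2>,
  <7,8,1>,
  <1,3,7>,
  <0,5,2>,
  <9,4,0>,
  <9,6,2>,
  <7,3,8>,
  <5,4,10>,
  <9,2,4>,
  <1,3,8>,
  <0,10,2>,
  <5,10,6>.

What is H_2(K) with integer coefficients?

H_2 = Z.

Order the vertices as 0 < 1 < 2 < 3 < 4 < 5 < 6 < 7 < 8 < 9 < 10. Listing each simplex with vertices in this order, K has dimension 2 with simplices:

  0-simplices (11): [0], [1], [2], [3], [4], [5], [6], [7], [8], [9], [10]
  1-simplices (24): (24 of them)
  2-simplices (16): [0,2,5], [0,2,10], [0,4,9], [0,4,10], [0,5,6], [0,6,9], [1,3,7], [1,3,8], [1,7,8], [2,4,5], [2,4,9], [2,6,9], [2,6,10], [3,7,8], [4,5,10], [5,6,10]

giving chain groups C_0 ≅ Z^11, C_1 ≅ Z^24, C_2 ≅ Z^16.

∂_1: C_1 → C_0 maps an edge to its endpoints' difference, ∂[p,q] = q − p. For instance
  ∂[2,6] = [6] − [2].
The resulting 11×24 matrix has rank 9, and its Smith normal form has invariant factors (1,1,1,1,1,1,1,1,1).

The boundary map ∂_2: C_2 → C_1 maps a triangle to the signed sum of its edges. For instance
  ∂[4,5,10] = [5,10] − [4,10] + [4,5],
  ∂[2,6,9] = [6,9] − [2,9] + [2,6].
The resulting 24×16 matrix has rank 15, and its Smith normal form has invariant factors (1,1,1,1,1,1,1,1,1,1,1,1,1,1,2).

Now H_k = ker ∂_k / im ∂_{k+1}, so:

  H_2: rank ker ∂_2 − rank ∂_3 = (16 − 15) − 0 = 1, and there is no ∂_3, so H_2 ≅ Z.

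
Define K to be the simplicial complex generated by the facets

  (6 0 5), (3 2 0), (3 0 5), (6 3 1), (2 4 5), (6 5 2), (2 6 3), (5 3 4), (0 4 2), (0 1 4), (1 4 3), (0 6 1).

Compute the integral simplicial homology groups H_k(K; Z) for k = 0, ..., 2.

Fix the vertex order 0 < 1 < 2 < 3 < 4 < 5 < 6 and write every simplex with vertices in increasing order. Then dim K = 2 and the simplices of K are:

  0-simplices (7): [0], [1], [2], [3], [4], [5], [6]
  1-simplices (18): [0,1], [0,2], [0,3], [0,4], [0,5], [0,6], [1,3], [1,4], [1,6], [2,3], [2,4], [2,5], [2,6], [3,4], [3,5], [3,6], [4,5], [5,6]
  2-simplices (12): [0,1,4], [0,1,6], [0,2,3], [0,2,4], [0,3,5], [0,5,6], [1,3,4], [1,3,6], [2,3,6], [2,4,5], [2,5,6], [3,4,5]

Hence C_0 ≅ Z^7, C_1 ≅ Z^18, C_2 ≅ Z^12.

∂_1: C_1 → C_0 sends each edge [p,q] (with p < q) to q − p. For instance
  ∂[5,6] = [6] − [5].
The 7×18 boundary matrix has rank 6 and Smith normal form diag(1,1,1,1,1,1).

Boundary ∂_2: C_2 → C_1 acts by ∂[p,q,r] = [q,r] − [p,r] + [p,q]. For instance
  ∂[3,4,5] = [4,5] − [3,5] + [3,4],
  ∂[2,3,6] = [3,6] − [2,6] + [2,3].
As a 18×12 matrix over Z this has rank 12, with invariant factors (1,1,1,1,1,1,1,1,1,1,1,2).

Computing H_k = (kernel of ∂_k) / (image of ∂_{k+1}):

  H_0: rank C_0 − rank ∂_1 = 7 − 6 = 1, and the invariant factors of ∂_1 are all 1, so H_0 ≅ Z.
  H_1: rank ker ∂_1 − rank ∂_2 = (18 − 6) − 12 = 0, and ∂_2 has invariant factor 2 > 1, so H_1 ≅ Z/2.
  H_2: rank ker ∂_2 − rank ∂_3 = (12 − 12) − 0 = 0, and there is no ∂_3, so H_2 ≅ 0.

H_0 = Z,  H_1 = Z/2,  H_2 = 0.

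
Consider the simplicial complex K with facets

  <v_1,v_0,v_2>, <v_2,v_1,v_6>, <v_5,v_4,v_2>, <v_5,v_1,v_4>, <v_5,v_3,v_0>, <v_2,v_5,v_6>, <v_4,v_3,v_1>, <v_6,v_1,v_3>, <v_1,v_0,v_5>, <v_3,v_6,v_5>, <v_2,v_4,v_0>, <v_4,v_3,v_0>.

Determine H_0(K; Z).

H_0 = Z.

We work with the vertex ordering v_0 < v_1 < v_2 < v_3 < v_4 < v_5 < v_6. The simplices of K, each written with vertices in increasing order, are:

  0-simplices (7): [v_0], [v_1], [v_2], [v_3], [v_4], [v_5], [v_6]
  1-simplices (18): (18 of them)
  2-simplices (12): (12 of them)

giving chain groups C_0 ≅ Z^7, C_1 ≅ Z^18, C_2 ≅ Z^12.

∂_1: C_1 → C_0 maps an edge to its endpoints' difference, ∂[p,q] = q − p. For instance
  ∂[v_3,v_6] = [v_6] − [v_3].
This gives a 7×18 integer matrix of rank 6; reducing to Smith normal form yields diagonal entries (1,1,1,1,1,1).

The boundary map ∂_2: C_2 → C_1 maps a triangle to the signed sum of its edges. For instance
  ∂[v_0,v_1,v_5] = [v_1,v_5] − [v_0,v_5] + [v_0,v_1],
  ∂[v_0,v_3,v_4] = [v_3,v_4] − [v_0,v_4] + [v_0,v_3].
The resulting 18×12 matrix has rank 12, and its Smith normal form has invariant factors (1,1,1,1,1,1,1,1,1,1,1,2).

From H_k ≅ ker(∂_k) / im(∂_{k+1}) we obtain:

  H_0: rank C_0 − rank ∂_1 = 7 − 6 = 1, and the invariant factors of ∂_1 are all 1, so H_0 = Z.

(K is a triangulation of the real projective plane RP^2.)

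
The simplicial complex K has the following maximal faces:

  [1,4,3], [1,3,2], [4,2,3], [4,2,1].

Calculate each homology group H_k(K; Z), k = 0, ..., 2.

Take the total order 1 < 2 < 3 < 4 on the vertex set. Then K (dimension 2) consists of the simplices:

  0-simplices (4): [1], [2], [3], [4]
  1-simplices (6): [1,2], [1,3], [1,4], [2,3], [2,4], [3,4]
  2-simplices (4): [1,2,3], [1,2,4], [1,3,4], [2,3,4]

so the chain groups are C_0 ≅ Z^4, C_1 ≅ Z^6, C_2 ≅ Z^4.

The boundary map ∂_1: C_1 → C_0 sends each edge [p,q] (with p < q) to q − p. For instance
  ∂[1,3] = [3] − [1].
This gives a 4×6 integer matrix of rank 3; reducing to Smith normal form yields diagonal entries (1,1,1).

∂_2: C_2 → C_1 maps a triangle to the signed sum of its edges. For instance
  ∂[1,2,3] = [2,3] − [1,3] + [1,2],
  ∂[2,3,4] = [3,4] − [2,4] + [2,3].
As a 6×4 matrix over Z this has rank 3, with invariant factors (1,1,1).

Reading off H_k = ker ∂_k / im ∂_{k+1}:

  H_0: rank C_0 − rank ∂_1 = 4 − 3 = 1, and the invariant factors of ∂_1 are all 1, so H_0 ≅ Z.
  H_1: rank ker ∂_1 − rank ∂_2 = (6 − 3) − 3 = 0, and the invariant factors of ∂_2 are all 1, so H_1 ≅ 0.
  H_2: rank ker ∂_2 − rank ∂_3 = (4 − 3) − 0 = 1, and there is no ∂_3, so H_2 ≅ Z.

As a check, the Euler characteristic is 4 − 6 + 4 = 2, which agrees with 1 − 0 + 1 = 2.

H_0 = Z,  H_1 = 0,  H_2 = Z.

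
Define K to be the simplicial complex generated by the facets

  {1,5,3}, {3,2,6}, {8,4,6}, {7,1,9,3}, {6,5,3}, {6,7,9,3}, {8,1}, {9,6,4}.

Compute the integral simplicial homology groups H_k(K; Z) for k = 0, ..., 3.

H_0 ≅ Z,  H_1 ≅ Z,  H_2 = 0,  H_3 = 0.

Fix the vertex order 1 < 2 < 3 < 4 < 5 < 6 < 7 < 8 < 9 and write every simplex with vertices in increasing order. Then dim K = 3 and the simplices of K are:

  0-simplices (9): [1], [2], [3], [4], [5], [6], [7], [8], [9]
  1-simplices (19): [1,3], [1,5], [1,7], [1,8], [1,9], [2,3], [2,6], [3,5], [3,6], [3,7], [3,9], [4,6], [4,8], [4,9], [5,6], [6,7], [6,8], [6,9], [7,9]
  2-simplices (12): [1,3,5], [1,3,7], [1,3,9], [1,7,9], [2,3,6], [3,5,6], [3,6,7], [3,6,9], [3,7,9], [4,6,8], [4,6,9], [6,7,9]
  3-simplices (2): [1,3,7,9], [3,6,7,9]

giving chain groups C_0 ≅ Z^9, C_1 ≅ Z^19, C_2 ≅ Z^12, C_3 ≅ Z^2.

Boundary ∂_1: C_1 → C_0 is given by ∂[p,q] = [q] − [p]. For instance
  ∂[1,3] = [3] − [1].
This gives a 9×19 integer matrix of rank 8; reducing to Smith normal form yields diagonal entries (1,1,1,1,1,1,1,1).

∂_2: C_2 → C_1 sends each 2-simplex [p,q,r] to [q,r] − [p,r] + [p,q]. For instance
  ∂[1,3,5] = [3,5] − [1,5] + [1,3],
  ∂[4,6,9] = [6,9] − [4,9] + [4,6].
This gives a 19×12 integer matrix of rank 10; reducing to Smith normal form yields diagonal entries (1,1,1,1,1,1,1,1,1,1).

∂_3: C_3 → C_2 sends each 3-simplex σ to the alternating sum Σ_i (−1)^i (σ with its i-th vertex removed). For instance
  ∂[1,3,7,9] = [3,7,9] − [1,7,9] + [1,3,9] − [1,3,7],
  ∂[3,6,7,9] = [6,7,9] − [3,7,9] + [3,6,9] − [3,6,7].
This gives a 12×2 integer matrix of rank 2; reducing to Smith normal form yields diagonal entries (1,1).

Reading off H_k = ker ∂_k / im ∂_{k+1}:

  H_0: rank C_0 − rank ∂_1 = 9 − 8 = 1, and the invariant factors of ∂_1 are all 1, so H_0 = Z.
  H_1: rank ker ∂_1 − rank ∂_2 = (19 − 8) − 10 = 1, and the invariant factors of ∂_2 are all 1, so H_1 = Z.
  H_2: rank ker ∂_2 − rank ∂_3 = (12 − 10) − 2 = 0, and the invariant factors of ∂_3 are all 1, so H_2 = 0.
  H_3: rank ker ∂_3 − rank ∂_4 = (2 − 2) − 0 = 0, and there is no ∂_4, so H_3 = 0.

As a check, the Euler characteristic is 9 − 19 + 12 − 2 = 0, which agrees with 1 − 1 + 0 − 0 = 0.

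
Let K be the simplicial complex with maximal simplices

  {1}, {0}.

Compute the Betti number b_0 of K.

K has 2 vertices.
rank ∂_0 = 0, rank ∂_1 = 0 ⇒ b_0 = 2 − 0 − 0 = 2. So H_0 ≅ Z^2.

b_0 = 2.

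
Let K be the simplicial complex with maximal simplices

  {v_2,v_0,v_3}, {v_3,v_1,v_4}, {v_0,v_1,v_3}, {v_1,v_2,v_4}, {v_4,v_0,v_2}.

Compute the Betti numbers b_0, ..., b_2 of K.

We work with the vertex ordering v_0 < v_1 < v_2 < v_3 < v_4. The simplices of K, each written with vertices in increasing order, are:

  0-simplices (5): [v_0], [v_1], [v_2], [v_3], [v_4]
  1-simplices (10): [v_0,v_1], [v_0,v_2], [v_0,v_3], [v_0,v_4], [v_1,v_2], [v_1,v_3], [v_1,v_4], [v_2,v_3], [v_2,v_4], [v_3,v_4]
  2-simplices (5): [v_0,v_1,v_3], [v_0,v_2,v_3], [v_0,v_2,v_4], [v_1,v_2,v_4], [v_1,v_3,v_4]

Hence C_0 ≅ Z^5, C_1 ≅ Z^10, C_2 ≅ Z^5.

∂_1: C_1 → C_0 is given by ∂[p,q] = [q] − [p].
This gives a 5×10 integer matrix of rank 4; reducing to Smith normal form yields diagonal entries (1,1,1,1).

Boundary ∂_2: C_2 → C_1 sends each 2-simplex [p,q,r] to [q,r] − [p,r] + [p,q]. For instance
  ∂[v_0,v_2,v_3] = [v_2,v_3] − [v_0,v_3] + [v_0,v_2],
  ∂[v_1,v_3,v_4] = [v_3,v_4] − [v_1,v_4] + [v_1,v_3].
As a 10×5 matrix over Z this has rank 5, with invariant factors (1,1,1,1,1).

Now H_k = ker ∂_k / im ∂_{k+1}, so:

  H_0: rank C_0 − rank ∂_1 = 5 − 4 = 1, and the invariant factors of ∂_1 are all 1, so H_0 ≅ Z.
  H_1: rank ker ∂_1 − rank ∂_2 = (10 − 4) − 5 = 1, and the invariant factors of ∂_2 are all 1, so H_1 ≅ Z.
  H_2: rank ker ∂_2 − rank ∂_3 = (5 − 5) − 0 = 0, and there is no ∂_3, so H_2 ≅ 0.

Hence the Betti numbers are b_0 = 1, b_1 = 1, b_2 = 0.

b_0 = 1, b_1 = 1, b_2 = 0.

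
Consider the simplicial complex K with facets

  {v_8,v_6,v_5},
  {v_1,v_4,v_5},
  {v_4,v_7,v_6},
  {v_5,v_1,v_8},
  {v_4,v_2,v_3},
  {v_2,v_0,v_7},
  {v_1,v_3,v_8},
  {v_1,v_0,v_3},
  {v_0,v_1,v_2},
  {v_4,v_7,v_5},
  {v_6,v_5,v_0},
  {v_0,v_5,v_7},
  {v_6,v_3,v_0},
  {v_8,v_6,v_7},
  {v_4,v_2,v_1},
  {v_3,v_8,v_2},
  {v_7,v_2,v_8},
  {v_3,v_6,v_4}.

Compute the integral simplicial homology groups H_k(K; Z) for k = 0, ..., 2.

H_0 ≅ Z,  H_1 ≅ Z ⊕ Z/2,  H_2 = 0.

K has 9 vertices, 27 edges, 18 triangles.
rank ∂_0 = 0, rank ∂_1 = 8 ⇒ b_0 = 9 − 0 − 8 = 1; all invariant factors of ∂_1 are 1 so no torsion. So H_0 = Z.
rank ∂_1 = 8, rank ∂_2 = 18 ⇒ b_1 = 27 − 8 − 18 = 1; ∂_2 has invariant factor(s) [2] giving torsion. So H_1 = Z ⊕ Z/2.
rank ∂_2 = 18, rank ∂_3 = 0 ⇒ b_2 = 18 − 18 − 0 = 0. So H_2 = 0.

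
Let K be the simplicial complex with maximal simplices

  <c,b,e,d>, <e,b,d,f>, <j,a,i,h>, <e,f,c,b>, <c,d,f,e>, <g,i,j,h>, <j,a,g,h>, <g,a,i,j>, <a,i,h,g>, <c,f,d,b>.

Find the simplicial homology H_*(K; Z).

H_0 ≅ Z^2,  H_1 = 0,  H_2 = 0,  H_3 ≅ Z^2.

K has 10 vertices, 20 edges, 20 triangles, 10 3-simplices.
rank ∂_0 = 0, rank ∂_1 = 8 ⇒ b_0 = 10 − 0 − 8 = 2; all invariant factors of ∂_1 are 1 so no torsion. So H_0 = Z^2.
rank ∂_1 = 8, rank ∂_2 = 12 ⇒ b_1 = 20 − 8 − 12 = 0; all invariant factors of ∂_2 are 1 so no torsion. So H_1 = 0.
rank ∂_2 = 12, rank ∂_3 = 8 ⇒ b_2 = 20 − 12 − 8 = 0; all invariant factors of ∂_3 are 1 so no torsion. So H_2 = 0.
rank ∂_3 = 8, rank ∂_4 = 0 ⇒ b_3 = 10 − 8 − 0 = 2. So H_3 = Z^2.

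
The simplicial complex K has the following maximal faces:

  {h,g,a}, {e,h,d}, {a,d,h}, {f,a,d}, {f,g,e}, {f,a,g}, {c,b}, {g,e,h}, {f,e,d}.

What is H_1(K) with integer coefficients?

We work with the vertex ordering a < b < c < d < e < f < g < h. The simplices of K, each written with vertices in increasing order, are:

  0-simplices (8): a, b, c, d, e, f, g, h
  1-simplices (13): ad, af, ag, ah, bc, de, df, dh, ef, eg, eh, fg, gh
  2-simplices (8): adf, adh, afg, agh, def, deh, efg, egh

Hence C_0 ≅ Z^8, C_1 ≅ Z^13, C_2 ≅ Z^8.

∂_1: C_1 → C_0 sends each edge [p,q] (with p < q) to q − p.
The resulting 8×13 matrix has rank 6, and its Smith normal form has invariant factors (1,1,1,1,1,1).

The boundary map ∂_2: C_2 → C_1 maps a triangle to the signed sum of its edges. For instance
  ∂deh = eh − dh + de,
  ∂afg = fg − ag + af.
The resulting 13×8 matrix has rank 7, and its Smith normal form has invariant factors (1,1,1,1,1,1,1).

Now H_k = ker ∂_k / im ∂_{k+1}, so:

  H_1: rank ker ∂_1 − rank ∂_2 = (13 − 6) − 7 = 0, and the invariant factors of ∂_2 are all 1, so H_1 = 0.

(K is a triangulation of the disjoint union of the 2-sphere S^2 and the 1-simplex.)

H_1 ≅ 0.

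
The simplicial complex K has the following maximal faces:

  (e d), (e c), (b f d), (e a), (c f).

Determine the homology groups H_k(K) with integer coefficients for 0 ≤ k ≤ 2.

H_0 = Z,  H_1 = Z,  H_2 = 0.

Order the vertices as a < b < c < d < e < f. Listing each simplex with vertices in this order, K has dimension 2 with simplices:

  0-simplices (6): a, b, c, d, e, f
  1-simplices (7): ae, bd, bf, ce, cf, de, df
  2-simplices (1): bdf

so the chain groups are C_0 ≅ Z^6, C_1 ≅ Z^7, C_2 ≅ Z^1.

The boundary map ∂_1: C_1 → C_0 sends each edge [p,q] (with p < q) to q − p.
As a 6×7 matrix over Z this has rank 5, with invariant factors (1,1,1,1,1).

∂_2: C_2 → C_1 sends each 2-simplex [p,q,r] to [q,r] − [p,r] + [p,q]. For instance
  ∂bdf = df − bf + bd.
This gives a 7×1 integer matrix of rank 1; reducing to Smith normal form yields diagonal entries (1).

Now H_k = ker ∂_k / im ∂_{k+1}, so:

  H_0: rank C_0 − rank ∂_1 = 6 − 5 = 1, and the invariant factors of ∂_1 are all 1, so H_0 ≅ Z.
  H_1: rank ker ∂_1 − rank ∂_2 = (7 − 5) − 1 = 1, and the invariant factors of ∂_2 are all 1, so H_1 ≅ Z.
  H_2: rank ker ∂_2 − rank ∂_3 = (1 − 1) − 0 = 0, and there is no ∂_3, so H_2 ≅ 0.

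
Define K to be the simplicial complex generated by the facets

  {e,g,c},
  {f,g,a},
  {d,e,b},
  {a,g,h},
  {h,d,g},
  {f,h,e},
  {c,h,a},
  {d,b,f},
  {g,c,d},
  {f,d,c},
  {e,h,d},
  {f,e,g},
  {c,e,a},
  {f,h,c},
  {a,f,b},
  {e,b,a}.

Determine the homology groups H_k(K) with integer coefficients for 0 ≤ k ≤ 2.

Order the vertices as a < b < c < d < e < f < g < h. Listing each simplex with vertices in this order, K has dimension 2 with simplices:

  0-simplices (8): a, b, c, d, e, f, g, h
  1-simplices (24): ab, ac, ae, af, ag, ah, bd, be, bf, cd, ce, cf, cg, ch, de, df, dg, dh, ef, eg, eh, fg, fh, gh
  2-simplices (16): abe, abf, ace, ach, afg, agh, bde, bdf, cdf, cdg, ceg, cfh, deh, dgh, efg, efh

Hence C_0 ≅ Z^8, C_1 ≅ Z^24, C_2 ≅ Z^16.

Boundary ∂_1: C_1 → C_0 is given by ∂[p,q] = [q] − [p].
The 8×24 boundary matrix has rank 7 and Smith normal form diag(1,1,1,1,1,1,1).

Boundary ∂_2: C_2 → C_1 acts by ∂[p,q,r] = [q,r] − [p,r] + [p,q]. For instance
  ∂cdg = dg − cg + cd,
  ∂efg = fg − eg + ef.
As a 24×16 matrix over Z this has rank 15, with invariant factors (1,1,1,1,1,1,1,1,1,1,1,1,1,1,1).

Now H_k = ker ∂_k / im ∂_{k+1}, so:

  H_0: rank C_0 − rank ∂_1 = 8 − 7 = 1, and the invariant factors of ∂_1 are all 1, so H_0 ≅ Z.
  H_1: rank ker ∂_1 − rank ∂_2 = (24 − 7) − 15 = 2, and the invariant factors of ∂_2 are all 1, so H_1 ≅ Z^2.
  H_2: rank ker ∂_2 − rank ∂_3 = (16 − 15) − 0 = 1, and there is no ∂_3, so H_2 ≅ Z.

As a check, the Euler characteristic is 8 − 24 + 16 = 0, which agrees with 1 − 2 + 1 = 0.
(K is a triangulation of the torus T^2.)

H_0 ≅ Z,  H_1 ≅ Z^2,  H_2 ≅ Z.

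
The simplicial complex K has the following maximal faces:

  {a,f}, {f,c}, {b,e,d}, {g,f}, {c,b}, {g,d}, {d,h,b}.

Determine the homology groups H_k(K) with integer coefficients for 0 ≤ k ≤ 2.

H_0 ≅ Z,  H_1 ≅ Z,  H_2 = 0.

Take the total order a < b < c < d < e < f < g < h on the vertex set. Then K (dimension 2) consists of the simplices:

  0-simplices (8): a, b, c, d, e, f, g, h
  1-simplices (10): af, bc, bd, be, bh, cf, de, dg, dh, fg
  2-simplices (2): bde, bdh

Hence C_0 ≅ Z^8, C_1 ≅ Z^10, C_2 ≅ Z^2.

∂_1: C_1 → C_0 sends each edge [p,q] (with p < q) to q − p.
The 8×10 boundary matrix has rank 7 and Smith normal form diag(1,1,1,1,1,1,1).

The boundary map ∂_2: C_2 → C_1 maps a triangle to the signed sum of its edges. For instance
  ∂bde = de − be + bd,
  ∂bdh = dh − bh + bd.
As a 10×2 matrix over Z this has rank 2, with invariant factors (1,1).

Reading off H_k = ker ∂_k / im ∂_{k+1}:

  H_0: rank C_0 − rank ∂_1 = 8 − 7 = 1, and the invariant factors of ∂_1 are all 1, so H_0 = Z.
  H_1: rank ker ∂_1 − rank ∂_2 = (10 − 7) − 2 = 1, and the invariant factors of ∂_2 are all 1, so H_1 = Z.
  H_2: rank ker ∂_2 − rank ∂_3 = (2 − 2) − 0 = 0, and there is no ∂_3, so H_2 = 0.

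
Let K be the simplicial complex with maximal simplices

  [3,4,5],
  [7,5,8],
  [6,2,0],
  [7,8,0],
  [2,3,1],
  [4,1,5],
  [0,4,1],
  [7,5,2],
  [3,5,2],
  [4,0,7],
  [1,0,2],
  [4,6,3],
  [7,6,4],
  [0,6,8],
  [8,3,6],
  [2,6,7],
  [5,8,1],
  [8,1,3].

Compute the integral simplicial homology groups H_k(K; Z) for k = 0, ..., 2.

H_0 = Z,  H_1 = Z × Z/2,  H_2 = 0.

We work with the vertex ordering 0 < 1 < 2 < 3 < 4 < 5 < 6 < 7 < 8. The simplices of K, each written with vertices in increasing order, are:

  0-simplices (9): [0], [1], [2], [3], [4], [5], [6], [7], [8]
  1-simplices (27): (27 of them)
  2-simplices (18): [0,1,2], [0,1,4], [0,2,6], [0,4,7], [0,6,8], [0,7,8], [1,2,3], [1,3,8], [1,4,5], [1,5,8], [2,3,5], [2,5,7], [2,6,7], [3,4,5], [3,4,6], [3,6,8], [4,6,7], [5,7,8]

so the chain groups are C_0 ≅ Z^9, C_1 ≅ Z^27, C_2 ≅ Z^18.

∂_1: C_1 → C_0 maps an edge to its endpoints' difference, ∂[p,q] = q − p. For instance
  ∂[2,5] = [5] − [2].
This gives a 9×27 integer matrix of rank 8; reducing to Smith normal form yields diagonal entries (1,1,1,1,1,1,1,1).

∂_2: C_2 → C_1 acts by ∂[p,q,r] = [q,r] − [p,r] + [p,q]. For instance
  ∂[0,1,2] = [1,2] − [0,2] + [0,1],
  ∂[3,6,8] = [6,8] − [3,8] + [3,6].
The resulting 27×18 matrix has rank 18, and its Smith normal form has invariant factors (1,1,1,1,1,1,1,1,1,1,1,1,1,1,1,1,1,2).

Now H_k = ker ∂_k / im ∂_{k+1}, so:

  H_0: rank C_0 − rank ∂_1 = 9 − 8 = 1, and the invariant factors of ∂_1 are all 1, so H_0 = Z.
  H_1: rank ker ∂_1 − rank ∂_2 = (27 − 8) − 18 = 1, and ∂_2 has invariant factor 2 > 1, so H_1 = Z × Z/2.
  H_2: rank ker ∂_2 − rank ∂_3 = (18 − 18) − 0 = 0, and there is no ∂_3, so H_2 = 0.

As a check, the Euler characteristic is 9 − 27 + 18 = 0, which agrees with 1 − 1 + 0 = 0.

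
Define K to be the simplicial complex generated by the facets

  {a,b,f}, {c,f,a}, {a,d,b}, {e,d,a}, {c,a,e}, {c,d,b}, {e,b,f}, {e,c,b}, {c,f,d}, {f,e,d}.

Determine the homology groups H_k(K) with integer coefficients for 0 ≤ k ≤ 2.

Fix the vertex order a < b < c < d < e < f and write every simplex with vertices in increasing order. Then dim K = 2 and the simplices of K are:

  0-simplices (6): a, b, c, d, e, f
  1-simplices (15): ab, ac, ad, ae, af, bc, bd, be, bf, cd, ce, cf, de, df, ef
  2-simplices (10): abd, abf, ace, acf, ade, bcd, bce, bef, cdf, def

so the chain groups are C_0 ≅ Z^6, C_1 ≅ Z^15, C_2 ≅ Z^10.

The boundary map ∂_1: C_1 → C_0 sends each edge [p,q] (with p < q) to q − p. For instance
  ∂ab = b − a.
The resulting 6×15 matrix has rank 5, and its Smith normal form has invariant factors (1,1,1,1,1).

The boundary map ∂_2: C_2 → C_1 sends each 2-simplex [p,q,r] to [q,r] − [p,r] + [p,q]. For instance
  ∂bce = ce − be + bc,
  ∂abf = bf − af + ab.
This gives a 15×10 integer matrix of rank 10; reducing to Smith normal form yields diagonal entries (1,1,1,1,1,1,1,1,1,2).

Now H_k = ker ∂_k / im ∂_{k+1}, so:

  H_0: rank C_0 − rank ∂_1 = 6 − 5 = 1, and the invariant factors of ∂_1 are all 1, so H_0 ≅ Z.
  H_1: rank ker ∂_1 − rank ∂_2 = (15 − 5) − 10 = 0, and ∂_2 has invariant factor 2 > 1, so H_1 ≅ Z/2.
  H_2: rank ker ∂_2 − rank ∂_3 = (10 − 10) − 0 = 0, and there is no ∂_3, so H_2 ≅ 0.

H_0 ≅ Z,  H_1 ≅ Z/2,  H_2 = 0.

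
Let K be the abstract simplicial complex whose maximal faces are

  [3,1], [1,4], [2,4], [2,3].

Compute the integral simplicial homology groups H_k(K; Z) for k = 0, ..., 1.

Take the total order 1 < 2 < 3 < 4 on the vertex set. Then K (dimension 1) consists of the simplices:

  0-simplices (4): [1], [2], [3], [4]
  1-simplices (4): [1,3], [1,4], [2,3], [2,4]

Hence C_0 ≅ Z^4, C_1 ≅ Z^4.

The boundary map ∂_1: C_1 → C_0 is given by ∂[p,q] = [q] − [p]. For instance
  ∂[2,3] = [3] − [2].
The resulting 4×4 matrix has rank 3, and its Smith normal form has invariant factors (1,1,1).

Computing H_k = (kernel of ∂_k) / (image of ∂_{k+1}):

  H_0: rank C_0 − rank ∂_1 = 4 − 3 = 1, and the invariant factors of ∂_1 are all 1, so H_0 ≅ Z.
  H_1: rank ker ∂_1 − rank ∂_2 = (4 − 3) − 0 = 1, and there is no ∂_2, so H_1 ≅ Z.

H_0 = Z,  H_1 = Z.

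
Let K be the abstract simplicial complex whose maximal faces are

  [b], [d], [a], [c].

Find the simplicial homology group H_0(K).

Take the total order a < b < c < d on the vertex set. Then K (dimension 0) consists of the simplices:

  0-simplices (4): a, b, c, d

so the chain groups are C_0 ≅ Z^4.

From H_k ≅ ker(∂_k) / im(∂_{k+1}) we obtain:

  H_0: rank C_0 − rank ∂_1 = 4 − 0 = 4, and there is no ∂_1, so H_0 = Z^4.

(K is a triangulation of a set of 4 points.)

H_0 ≅ Z^4.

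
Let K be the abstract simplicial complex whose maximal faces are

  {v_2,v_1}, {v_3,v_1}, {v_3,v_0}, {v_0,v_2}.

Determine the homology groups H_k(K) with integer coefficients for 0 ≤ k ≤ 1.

H_0 = Z,  H_1 = Z.

Take the total order v_0 < v_1 < v_2 < v_3 on the vertex set. Then K (dimension 1) consists of the simplices:

  0-simplices (4): [v_0], [v_1], [v_2], [v_3]
  1-simplices (4): [v_0,v_2], [v_0,v_3], [v_1,v_2], [v_1,v_3]

giving chain groups C_0 ≅ Z^4, C_1 ≅ Z^4.

The boundary map ∂_1: C_1 → C_0 is given by ∂[p,q] = [q] − [p]. For instance
  ∂[v_1,v_3] = [v_3] − [v_1].
The resulting 4×4 matrix has rank 3, and its Smith normal form has invariant factors (1,1,1).

From H_k ≅ ker(∂_k) / im(∂_{k+1}) we obtain:

  H_0: rank C_0 − rank ∂_1 = 4 − 3 = 1, and the invariant factors of ∂_1 are all 1, so H_0 ≅ Z.
  H_1: rank ker ∂_1 − rank ∂_2 = (4 − 3) − 0 = 1, and there is no ∂_2, so H_1 ≅ Z.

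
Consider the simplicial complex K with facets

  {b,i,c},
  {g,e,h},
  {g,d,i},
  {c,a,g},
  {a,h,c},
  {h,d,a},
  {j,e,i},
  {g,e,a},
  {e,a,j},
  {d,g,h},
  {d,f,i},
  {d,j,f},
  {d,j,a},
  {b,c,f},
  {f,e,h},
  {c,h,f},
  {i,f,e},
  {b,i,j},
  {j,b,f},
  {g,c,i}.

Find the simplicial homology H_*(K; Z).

H_0 = Z,  H_1 = Z × Z/2,  H_2 = 0.

K has 10 vertices, 30 edges, 20 triangles.
rank ∂_0 = 0, rank ∂_1 = 9 ⇒ b_0 = 10 − 0 − 9 = 1; all invariant factors of ∂_1 are 1 so no torsion. So H_0 = Z.
rank ∂_1 = 9, rank ∂_2 = 20 ⇒ b_1 = 30 − 9 − 20 = 1; ∂_2 has invariant factor(s) [2] giving torsion. So H_1 = Z × Z/2.
rank ∂_2 = 20, rank ∂_3 = 0 ⇒ b_2 = 20 − 20 − 0 = 0. So H_2 = 0.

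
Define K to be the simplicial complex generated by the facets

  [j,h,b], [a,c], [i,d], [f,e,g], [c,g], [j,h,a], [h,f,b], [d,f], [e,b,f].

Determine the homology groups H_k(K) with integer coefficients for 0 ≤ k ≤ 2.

Order the vertices as a < b < c < d < e < f < g < h < i < j. Listing each simplex with vertices in this order, K has dimension 2 with simplices:

  0-simplices (10): a, b, c, d, e, f, g, h, i, j
  1-simplices (15): ac, ah, aj, be, bf, bh, bj, cg, df, di, ef, eg, fg, fh, hj
  2-simplices (5): ahj, bef, bfh, bhj, efg

Hence C_0 ≅ Z^10, C_1 ≅ Z^15, C_2 ≅ Z^5.

Boundary ∂_1: C_1 → C_0 maps an edge to its endpoints' difference, ∂[p,q] = q − p.
The 10×15 boundary matrix has rank 9 and Smith normal form diag(1,1,1,1,1,1,1,1,1).

Boundary ∂_2: C_2 → C_1 maps a triangle to the signed sum of its edges. For instance
  ∂bfh = fh − bh + bf,
  ∂ahj = hj − aj + ah.
As a 15×5 matrix over Z this has rank 5, with invariant factors (1,1,1,1,1).

Computing H_k = (kernel of ∂_k) / (image of ∂_{k+1}):

  H_0: rank C_0 − rank ∂_1 = 10 − 9 = 1, and the invariant factors of ∂_1 are all 1, so H_0 = Z.
  H_1: rank ker ∂_1 − rank ∂_2 = (15 − 9) − 5 = 1, and the invariant factors of ∂_2 are all 1, so H_1 = Z.
  H_2: rank ker ∂_2 − rank ∂_3 = (5 − 5) − 0 = 0, and there is no ∂_3, so H_2 = 0.

H_0 = Z,  H_1 = Z,  H_2 = 0.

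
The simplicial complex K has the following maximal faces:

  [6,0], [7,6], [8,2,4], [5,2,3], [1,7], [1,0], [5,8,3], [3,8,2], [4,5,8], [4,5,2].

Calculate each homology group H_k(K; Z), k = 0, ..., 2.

H_0 = Z^2,  H_1 = Z,  H_2 = Z.

Fix the vertex order 0 < 1 < 2 < 3 < 4 < 5 < 6 < 7 < 8 and write every simplex with vertices in increasing order. Then dim K = 2 and the simplices of K are:

  0-simplices (9): [0], [1], [2], [3], [4], [5], [6], [7], [8]
  1-simplices (13): [0,1], [0,6], [1,7], [2,3], [2,4], [2,5], [2,8], [3,5], [3,8], [4,5], [4,8], [5,8], [6,7]
  2-simplices (6): [2,3,5], [2,3,8], [2,4,5], [2,4,8], [3,5,8], [4,5,8]

Hence C_0 ≅ Z^9, C_1 ≅ Z^13, C_2 ≅ Z^6.

Boundary ∂_1: C_1 → C_0 maps an edge to its endpoints' difference, ∂[p,q] = q − p. For instance
  ∂[5,8] = [8] − [5].
The 9×13 boundary matrix has rank 7 and Smith normal form diag(1,1,1,1,1,1,1).

∂_2: C_2 → C_1 maps a triangle to the signed sum of its edges. For instance
  ∂[2,3,5] = [3,5] − [2,5] + [2,3],
  ∂[2,4,8] = [4,8] − [2,8] + [2,4].
This gives a 13×6 integer matrix of rank 5; reducing to Smith normal form yields diagonal entries (1,1,1,1,1).

Reading off H_k = ker ∂_k / im ∂_{k+1}:

  H_0: rank C_0 − rank ∂_1 = 9 − 7 = 2, and the invariant factors of ∂_1 are all 1, so H_0 = Z^2.
  H_1: rank ker ∂_1 − rank ∂_2 = (13 − 7) − 5 = 1, and the invariant factors of ∂_2 are all 1, so H_1 = Z.
  H_2: rank ker ∂_2 − rank ∂_3 = (6 − 5) − 0 = 1, and there is no ∂_3, so H_2 = Z.

As a check, the Euler characteristic is 9 − 13 + 6 = 2, which agrees with 2 − 1 + 1 = 2.
(K is a triangulation of the disjoint union of the 2-sphere S^2 and the circle S^1.)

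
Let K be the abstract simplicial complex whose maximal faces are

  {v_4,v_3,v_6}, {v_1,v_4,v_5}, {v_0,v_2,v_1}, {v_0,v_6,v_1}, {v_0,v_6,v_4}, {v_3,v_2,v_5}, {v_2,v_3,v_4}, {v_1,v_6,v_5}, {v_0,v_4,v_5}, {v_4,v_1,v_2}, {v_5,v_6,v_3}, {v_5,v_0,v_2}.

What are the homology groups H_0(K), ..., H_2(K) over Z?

Take the total order v_0 < v_1 < v_2 < v_3 < v_4 < v_5 < v_6 on the vertex set. Then K (dimension 2) consists of the simplices:

  0-simplices (7): [v_0], [v_1], [v_2], [v_3], [v_4], [v_5], [v_6]
  1-simplices (18): (18 of them)
  2-simplices (12): (12 of them)

so the chain groups are C_0 ≅ Z^7, C_1 ≅ Z^18, C_2 ≅ Z^12.

The boundary map ∂_1: C_1 → C_0 is given by ∂[p,q] = [q] − [p].
The 7×18 boundary matrix has rank 6 and Smith normal form diag(1,1,1,1,1,1).

Boundary ∂_2: C_2 → C_1 maps a triangle to the signed sum of its edges. For instance
  ∂[v_1,v_5,v_6] = [v_5,v_6] − [v_1,v_6] + [v_1,v_5],
  ∂[v_0,v_1,v_2] = [v_1,v_2] − [v_0,v_2] + [v_0,v_1].
This gives a 18×12 integer matrix of rank 12; reducing to Smith normal form yields diagonal entries (1,1,1,1,1,1,1,1,1,1,1,2).

Computing H_k = (kernel of ∂_k) / (image of ∂_{k+1}):

  H_0: rank C_0 − rank ∂_1 = 7 − 6 = 1, and the invariant factors of ∂_1 are all 1, so H_0 ≅ Z.
  H_1: rank ker ∂_1 − rank ∂_2 = (18 − 6) − 12 = 0, and ∂_2 has invariant factor 2 > 1, so H_1 ≅ Z/2.
  H_2: rank ker ∂_2 − rank ∂_3 = (12 − 12) − 0 = 0, and there is no ∂_3, so H_2 ≅ 0.

(K is a triangulation of the real projective plane RP^2.)

H_0 = Z,  H_1 = Z/2,  H_2 = 0.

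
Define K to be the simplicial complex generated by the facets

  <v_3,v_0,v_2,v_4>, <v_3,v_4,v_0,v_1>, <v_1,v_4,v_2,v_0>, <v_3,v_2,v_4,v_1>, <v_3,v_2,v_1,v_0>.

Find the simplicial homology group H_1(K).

H_1 = 0.

Take the total order v_0 < v_1 < v_2 < v_3 < v_4 on the vertex set. Then K (dimension 3) consists of the simplices:

  0-simplices (5): [v_0], [v_1], [v_2], [v_3], [v_4]
  1-simplices (10): [v_0,v_1], [v_0,v_2], [v_0,v_3], [v_0,v_4], [v_1,v_2], [v_1,v_3], [v_1,v_4], [v_2,v_3], [v_2,v_4], [v_3,v_4]
  2-simplices (10): [v_0,v_1,v_2], [v_0,v_1,v_3], [v_0,v_1,v_4], [v_0,v_2,v_3], [v_0,v_2,v_4], [v_0,v_3,v_4], [v_1,v_2,v_3], [v_1,v_2,v_4], [v_1,v_3,v_4], [v_2,v_3,v_4]
  3-simplices (5): [v_0,v_1,v_2,v_3], [v_0,v_1,v_2,v_4], [v_0,v_1,v_3,v_4], [v_0,v_2,v_3,v_4], [v_1,v_2,v_3,v_4]

Hence C_0 ≅ Z^5, C_1 ≅ Z^10, C_2 ≅ Z^10, C_3 ≅ Z^5.

∂_1: C_1 → C_0 is given by ∂[p,q] = [q] − [p]. For instance
  ∂[v_0,v_1] = [v_1] − [v_0].
The 5×10 boundary matrix has rank 4 and Smith normal form diag(1,1,1,1).

The boundary map ∂_2: C_2 → C_1 sends each 2-simplex [p,q,r] to [q,r] − [p,r] + [p,q]. For instance
  ∂[v_0,v_1,v_4] = [v_1,v_4] − [v_0,v_4] + [v_0,v_1],
  ∂[v_1,v_2,v_4] = [v_2,v_4] − [v_1,v_4] + [v_1,v_2].
The resulting 10×10 matrix has rank 6, and its Smith normal form has invariant factors (1,1,1,1,1,1).

∂_3: C_3 → C_2 sends each 3-simplex σ to the alternating sum Σ_i (−1)^i (σ with its i-th vertex removed). For instance
  ∂[v_0,v_1,v_2,v_4] = [v_1,v_2,v_4] − [v_0,v_2,v_4] + [v_0,v_1,v_4] − [v_0,v_1,v_2],
  ∂[v_0,v_1,v_3,v_4] = [v_1,v_3,v_4] − [v_0,v_3,v_4] + [v_0,v_1,v_4] − [v_0,v_1,v_3].
The 10×5 boundary matrix has rank 4 and Smith normal form diag(1,1,1,1).

Computing H_k = (kernel of ∂_k) / (image of ∂_{k+1}):

  H_1: rank ker ∂_1 − rank ∂_2 = (10 − 4) − 6 = 0, and the invariant factors of ∂_2 are all 1, so H_1 = 0.

(K is a triangulation of the 3-sphere S^3.)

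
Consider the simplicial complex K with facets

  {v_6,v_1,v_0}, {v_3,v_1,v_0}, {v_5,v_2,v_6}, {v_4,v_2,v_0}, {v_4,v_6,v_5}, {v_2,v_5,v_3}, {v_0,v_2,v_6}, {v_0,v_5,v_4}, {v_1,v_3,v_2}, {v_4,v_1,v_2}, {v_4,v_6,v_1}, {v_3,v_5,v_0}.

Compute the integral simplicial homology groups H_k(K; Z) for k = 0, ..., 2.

K has 7 vertices, 18 edges, 12 triangles.
rank ∂_0 = 0, rank ∂_1 = 6 ⇒ b_0 = 7 − 0 − 6 = 1; all invariant factors of ∂_1 are 1 so no torsion. So H_0 = Z.
rank ∂_1 = 6, rank ∂_2 = 12 ⇒ b_1 = 18 − 6 − 12 = 0; ∂_2 has invariant factor(s) [2] giving torsion. So H_1 = Z/2Z.
rank ∂_2 = 12, rank ∂_3 = 0 ⇒ b_2 = 12 − 12 − 0 = 0. So H_2 = 0.

H_0 ≅ Z,  H_1 ≅ Z/2Z,  H_2 = 0.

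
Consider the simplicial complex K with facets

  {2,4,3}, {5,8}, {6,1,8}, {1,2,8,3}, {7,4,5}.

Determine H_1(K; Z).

H_1 ≅ Z.

We work with the vertex ordering 1 < 2 < 3 < 4 < 5 < 6 < 7 < 8. The simplices of K, each written with vertices in increasing order, are:

  0-simplices (8): [1], [2], [3], [4], [5], [6], [7], [8]
  1-simplices (14): [1,2], [1,3], [1,6], [1,8], [2,3], [2,4], [2,8], [3,4], [3,8], [4,5], [4,7], [5,7], [5,8], [6,8]
  2-simplices (7): [1,2,3], [1,2,8], [1,3,8], [1,6,8], [2,3,4], [2,3,8], [4,5,7]
  3-simplices (1): [1,2,3,8]

Hence C_0 ≅ Z^8, C_1 ≅ Z^14, C_2 ≅ Z^7, C_3 ≅ Z^1.

Boundary ∂_1: C_1 → C_0 maps an edge to its endpoints' difference, ∂[p,q] = q − p. For instance
  ∂[1,8] = [8] − [1].
This gives a 8×14 integer matrix of rank 7; reducing to Smith normal form yields diagonal entries (1,1,1,1,1,1,1).

The boundary map ∂_2: C_2 → C_1 maps a triangle to the signed sum of its edges. For instance
  ∂[1,2,3] = [2,3] − [1,3] + [1,2],
  ∂[4,5,7] = [5,7] − [4,7] + [4,5].
The 14×7 boundary matrix has rank 6 and Smith normal form diag(1,1,1,1,1,1).

∂_3: C_3 → C_2 sends each 3-simplex σ to the alternating sum Σ_i (−1)^i (σ with its i-th vertex removed). For instance
  ∂[1,2,3,8] = [2,3,8] − [1,3,8] + [1,2,8] − [1,2,3].
This gives a 7×1 integer matrix of rank 1; reducing to Smith normal form yields diagonal entries (1).

From H_k ≅ ker(∂_k) / im(∂_{k+1}) we obtain:

  H_1: rank ker ∂_1 − rank ∂_2 = (14 − 7) − 6 = 1, and the invariant factors of ∂_2 are all 1, so H_1 ≅ Z.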